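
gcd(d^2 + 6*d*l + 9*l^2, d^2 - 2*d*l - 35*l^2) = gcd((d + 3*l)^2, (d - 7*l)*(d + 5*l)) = 1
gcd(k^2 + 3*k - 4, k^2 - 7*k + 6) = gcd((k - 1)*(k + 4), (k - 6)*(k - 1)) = k - 1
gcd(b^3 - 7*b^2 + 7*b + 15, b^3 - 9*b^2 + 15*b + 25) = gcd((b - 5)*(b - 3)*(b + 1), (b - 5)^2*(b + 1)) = b^2 - 4*b - 5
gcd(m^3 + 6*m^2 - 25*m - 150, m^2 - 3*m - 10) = m - 5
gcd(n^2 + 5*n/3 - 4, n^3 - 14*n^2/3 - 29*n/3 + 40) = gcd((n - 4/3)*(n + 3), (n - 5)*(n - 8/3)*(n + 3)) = n + 3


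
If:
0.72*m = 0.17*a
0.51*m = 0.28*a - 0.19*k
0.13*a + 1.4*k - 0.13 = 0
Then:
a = 0.10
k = 0.08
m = 0.02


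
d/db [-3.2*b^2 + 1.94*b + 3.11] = 1.94 - 6.4*b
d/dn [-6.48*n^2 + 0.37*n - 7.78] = 0.37 - 12.96*n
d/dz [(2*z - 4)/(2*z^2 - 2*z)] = (-z^2 + 4*z - 2)/(z^2*(z^2 - 2*z + 1))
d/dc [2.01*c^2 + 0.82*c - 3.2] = 4.02*c + 0.82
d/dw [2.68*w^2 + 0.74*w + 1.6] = 5.36*w + 0.74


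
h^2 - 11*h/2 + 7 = (h - 7/2)*(h - 2)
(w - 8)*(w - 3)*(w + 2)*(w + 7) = w^4 - 2*w^3 - 61*w^2 + 62*w + 336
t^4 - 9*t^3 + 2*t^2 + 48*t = t*(t - 8)*(t - 3)*(t + 2)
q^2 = q^2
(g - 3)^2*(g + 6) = g^3 - 27*g + 54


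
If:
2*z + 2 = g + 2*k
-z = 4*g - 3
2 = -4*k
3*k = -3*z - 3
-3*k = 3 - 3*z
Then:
No Solution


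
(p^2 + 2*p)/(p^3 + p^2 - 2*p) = 1/(p - 1)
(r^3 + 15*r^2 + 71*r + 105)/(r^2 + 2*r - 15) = (r^2 + 10*r + 21)/(r - 3)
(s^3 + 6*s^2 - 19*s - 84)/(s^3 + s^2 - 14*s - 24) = (s + 7)/(s + 2)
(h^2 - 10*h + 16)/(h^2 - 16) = (h^2 - 10*h + 16)/(h^2 - 16)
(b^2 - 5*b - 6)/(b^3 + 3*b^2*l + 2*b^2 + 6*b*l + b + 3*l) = (b - 6)/(b^2 + 3*b*l + b + 3*l)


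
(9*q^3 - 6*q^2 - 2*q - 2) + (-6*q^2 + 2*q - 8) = 9*q^3 - 12*q^2 - 10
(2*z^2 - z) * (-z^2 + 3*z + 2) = -2*z^4 + 7*z^3 + z^2 - 2*z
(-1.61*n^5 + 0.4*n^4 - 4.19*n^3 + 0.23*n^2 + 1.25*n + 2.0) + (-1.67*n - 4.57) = -1.61*n^5 + 0.4*n^4 - 4.19*n^3 + 0.23*n^2 - 0.42*n - 2.57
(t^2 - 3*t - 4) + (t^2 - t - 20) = 2*t^2 - 4*t - 24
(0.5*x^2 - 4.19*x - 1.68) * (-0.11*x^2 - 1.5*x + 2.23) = -0.055*x^4 - 0.2891*x^3 + 7.5848*x^2 - 6.8237*x - 3.7464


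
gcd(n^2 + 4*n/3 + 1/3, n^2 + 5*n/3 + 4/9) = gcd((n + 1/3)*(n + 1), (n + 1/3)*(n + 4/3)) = n + 1/3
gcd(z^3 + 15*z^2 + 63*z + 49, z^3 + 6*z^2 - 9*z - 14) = z^2 + 8*z + 7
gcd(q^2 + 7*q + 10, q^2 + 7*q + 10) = q^2 + 7*q + 10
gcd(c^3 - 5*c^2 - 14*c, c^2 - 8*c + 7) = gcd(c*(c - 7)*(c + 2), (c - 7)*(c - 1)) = c - 7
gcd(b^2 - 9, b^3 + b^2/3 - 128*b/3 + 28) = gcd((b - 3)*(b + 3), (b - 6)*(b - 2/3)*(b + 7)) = 1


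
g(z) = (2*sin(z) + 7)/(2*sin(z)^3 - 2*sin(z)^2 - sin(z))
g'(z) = (2*sin(z) + 7)*(-6*sin(z)^2*cos(z) + 4*sin(z)*cos(z) + cos(z))/(2*sin(z)^3 - 2*sin(z)^2 - sin(z))^2 + 2*cos(z)/(2*sin(z)^3 - 2*sin(z)^2 - sin(z))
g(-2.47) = -9.08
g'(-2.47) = 45.21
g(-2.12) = -2.87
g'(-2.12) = 6.08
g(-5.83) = -12.05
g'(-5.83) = 23.81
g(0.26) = -21.15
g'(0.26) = 88.44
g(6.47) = -30.47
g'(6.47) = 181.99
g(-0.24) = 66.69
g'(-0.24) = -172.04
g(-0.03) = 246.61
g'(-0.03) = 7731.80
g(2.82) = -16.86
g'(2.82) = -54.62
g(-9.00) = -91.42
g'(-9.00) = 2083.02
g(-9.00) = -91.42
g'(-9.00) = 2083.02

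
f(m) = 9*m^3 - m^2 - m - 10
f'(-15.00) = 6104.00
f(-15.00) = -30595.00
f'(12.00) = 3863.00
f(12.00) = 15386.00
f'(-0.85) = 20.21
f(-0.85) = -15.40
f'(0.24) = 0.08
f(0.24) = -10.17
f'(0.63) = 8.46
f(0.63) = -8.78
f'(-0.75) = 15.69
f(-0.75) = -13.61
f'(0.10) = -0.93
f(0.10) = -10.10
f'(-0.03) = -0.92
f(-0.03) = -9.97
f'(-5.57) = 847.81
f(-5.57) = -1590.73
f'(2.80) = 205.08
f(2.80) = 176.93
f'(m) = 27*m^2 - 2*m - 1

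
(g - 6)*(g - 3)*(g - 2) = g^3 - 11*g^2 + 36*g - 36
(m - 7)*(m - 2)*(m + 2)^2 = m^4 - 5*m^3 - 18*m^2 + 20*m + 56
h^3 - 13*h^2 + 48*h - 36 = (h - 6)^2*(h - 1)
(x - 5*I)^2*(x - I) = x^3 - 11*I*x^2 - 35*x + 25*I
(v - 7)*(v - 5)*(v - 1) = v^3 - 13*v^2 + 47*v - 35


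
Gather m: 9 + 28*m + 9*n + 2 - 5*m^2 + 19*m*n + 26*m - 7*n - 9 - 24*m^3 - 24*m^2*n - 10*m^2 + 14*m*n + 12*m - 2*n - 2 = -24*m^3 + m^2*(-24*n - 15) + m*(33*n + 66)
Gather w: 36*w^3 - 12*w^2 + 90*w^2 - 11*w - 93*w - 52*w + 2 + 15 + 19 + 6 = 36*w^3 + 78*w^2 - 156*w + 42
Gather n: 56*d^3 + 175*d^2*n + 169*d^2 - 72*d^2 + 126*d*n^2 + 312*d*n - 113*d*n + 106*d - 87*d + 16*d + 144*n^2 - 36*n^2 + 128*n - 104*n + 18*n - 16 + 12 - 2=56*d^3 + 97*d^2 + 35*d + n^2*(126*d + 108) + n*(175*d^2 + 199*d + 42) - 6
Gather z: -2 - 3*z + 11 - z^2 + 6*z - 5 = -z^2 + 3*z + 4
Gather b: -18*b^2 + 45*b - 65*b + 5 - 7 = -18*b^2 - 20*b - 2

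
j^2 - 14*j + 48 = (j - 8)*(j - 6)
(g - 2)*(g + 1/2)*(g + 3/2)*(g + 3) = g^4 + 3*g^3 - 13*g^2/4 - 45*g/4 - 9/2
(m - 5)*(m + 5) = m^2 - 25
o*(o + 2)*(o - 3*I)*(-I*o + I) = -I*o^4 - 3*o^3 - I*o^3 - 3*o^2 + 2*I*o^2 + 6*o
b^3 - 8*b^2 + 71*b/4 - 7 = (b - 4)*(b - 7/2)*(b - 1/2)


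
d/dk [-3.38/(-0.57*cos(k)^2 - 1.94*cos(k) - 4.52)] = (3.8532*cos(k) + 6.5572)*sin(k)/(0.57*cos(k)^2 + 1.94*cos(k) + 4.52)^2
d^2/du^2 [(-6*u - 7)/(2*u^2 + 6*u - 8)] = (-(2*u + 3)^2*(6*u + 7) + (18*u + 25)*(u^2 + 3*u - 4))/(u^2 + 3*u - 4)^3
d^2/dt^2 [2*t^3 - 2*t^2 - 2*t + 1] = 12*t - 4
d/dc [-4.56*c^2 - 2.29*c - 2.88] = -9.12*c - 2.29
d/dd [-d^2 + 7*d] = 7 - 2*d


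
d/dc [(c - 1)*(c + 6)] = 2*c + 5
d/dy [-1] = 0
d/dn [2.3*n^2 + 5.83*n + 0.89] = 4.6*n + 5.83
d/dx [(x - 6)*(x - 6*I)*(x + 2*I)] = 3*x^2 + x*(-12 - 8*I) + 12 + 24*I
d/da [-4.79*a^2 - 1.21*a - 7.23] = -9.58*a - 1.21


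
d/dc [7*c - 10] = 7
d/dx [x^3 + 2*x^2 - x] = 3*x^2 + 4*x - 1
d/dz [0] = 0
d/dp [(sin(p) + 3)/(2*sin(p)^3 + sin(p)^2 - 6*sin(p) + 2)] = (-4*sin(p)^3 - 19*sin(p)^2 - 6*sin(p) + 20)*cos(p)/(2*sin(p)^3 + sin(p)^2 - 6*sin(p) + 2)^2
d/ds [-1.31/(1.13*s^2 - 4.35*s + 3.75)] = (2.9606*s - 5.6985)/(1.13*s^2 - 4.35*s + 3.75)^2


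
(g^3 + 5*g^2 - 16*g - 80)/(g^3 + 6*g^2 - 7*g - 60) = (g - 4)/(g - 3)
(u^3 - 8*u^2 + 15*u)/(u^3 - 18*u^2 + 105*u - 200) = u*(u - 3)/(u^2 - 13*u + 40)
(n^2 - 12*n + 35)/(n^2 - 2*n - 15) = (n - 7)/(n + 3)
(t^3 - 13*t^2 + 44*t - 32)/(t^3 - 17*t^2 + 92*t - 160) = (t - 1)/(t - 5)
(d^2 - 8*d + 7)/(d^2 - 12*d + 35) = (d - 1)/(d - 5)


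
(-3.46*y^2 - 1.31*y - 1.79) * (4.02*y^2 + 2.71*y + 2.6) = -13.9092*y^4 - 14.6428*y^3 - 19.7419*y^2 - 8.2569*y - 4.654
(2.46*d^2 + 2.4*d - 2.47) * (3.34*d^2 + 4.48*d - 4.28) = 8.2164*d^4 + 19.0368*d^3 - 8.0266*d^2 - 21.3376*d + 10.5716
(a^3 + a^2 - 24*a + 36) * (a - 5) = a^4 - 4*a^3 - 29*a^2 + 156*a - 180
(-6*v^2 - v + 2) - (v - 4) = -6*v^2 - 2*v + 6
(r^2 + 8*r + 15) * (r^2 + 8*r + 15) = r^4 + 16*r^3 + 94*r^2 + 240*r + 225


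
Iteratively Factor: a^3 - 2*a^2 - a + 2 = (a - 2)*(a^2 - 1) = (a - 2)*(a + 1)*(a - 1)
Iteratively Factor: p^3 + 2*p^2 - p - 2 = (p + 1)*(p^2 + p - 2) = (p + 1)*(p + 2)*(p - 1)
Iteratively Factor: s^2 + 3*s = (s)*(s + 3)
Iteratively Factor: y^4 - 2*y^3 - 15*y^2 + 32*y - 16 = (y - 4)*(y^3 + 2*y^2 - 7*y + 4) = (y - 4)*(y - 1)*(y^2 + 3*y - 4) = (y - 4)*(y - 1)^2*(y + 4)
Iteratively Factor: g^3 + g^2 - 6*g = (g + 3)*(g^2 - 2*g) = g*(g + 3)*(g - 2)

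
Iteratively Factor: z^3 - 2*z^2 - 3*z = (z - 3)*(z^2 + z) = z*(z - 3)*(z + 1)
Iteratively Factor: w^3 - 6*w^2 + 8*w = (w)*(w^2 - 6*w + 8) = w*(w - 4)*(w - 2)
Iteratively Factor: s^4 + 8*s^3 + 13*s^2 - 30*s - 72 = (s + 4)*(s^3 + 4*s^2 - 3*s - 18) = (s + 3)*(s + 4)*(s^2 + s - 6) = (s + 3)^2*(s + 4)*(s - 2)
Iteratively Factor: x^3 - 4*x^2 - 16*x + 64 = (x - 4)*(x^2 - 16) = (x - 4)*(x + 4)*(x - 4)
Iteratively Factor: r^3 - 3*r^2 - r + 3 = (r - 1)*(r^2 - 2*r - 3) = (r - 1)*(r + 1)*(r - 3)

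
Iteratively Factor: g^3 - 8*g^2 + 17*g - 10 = (g - 1)*(g^2 - 7*g + 10) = (g - 5)*(g - 1)*(g - 2)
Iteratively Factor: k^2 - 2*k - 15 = (k + 3)*(k - 5)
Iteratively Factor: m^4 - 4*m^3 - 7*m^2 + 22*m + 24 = (m + 1)*(m^3 - 5*m^2 - 2*m + 24) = (m - 4)*(m + 1)*(m^2 - m - 6) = (m - 4)*(m + 1)*(m + 2)*(m - 3)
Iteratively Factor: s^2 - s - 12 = (s - 4)*(s + 3)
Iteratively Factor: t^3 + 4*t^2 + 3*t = (t)*(t^2 + 4*t + 3) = t*(t + 3)*(t + 1)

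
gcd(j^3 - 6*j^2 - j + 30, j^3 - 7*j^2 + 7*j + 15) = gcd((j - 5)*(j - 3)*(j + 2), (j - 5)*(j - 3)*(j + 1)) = j^2 - 8*j + 15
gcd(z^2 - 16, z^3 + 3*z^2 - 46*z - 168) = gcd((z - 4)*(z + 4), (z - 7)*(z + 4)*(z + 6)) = z + 4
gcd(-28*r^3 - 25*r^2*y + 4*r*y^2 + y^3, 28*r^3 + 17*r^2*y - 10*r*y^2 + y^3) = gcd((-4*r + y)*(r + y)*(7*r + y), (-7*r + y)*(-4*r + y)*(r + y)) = -4*r^2 - 3*r*y + y^2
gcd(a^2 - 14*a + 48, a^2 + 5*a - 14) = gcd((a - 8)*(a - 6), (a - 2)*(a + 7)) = 1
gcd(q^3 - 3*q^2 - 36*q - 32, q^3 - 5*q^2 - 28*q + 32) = q^2 - 4*q - 32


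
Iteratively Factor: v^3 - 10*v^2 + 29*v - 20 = (v - 1)*(v^2 - 9*v + 20) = (v - 4)*(v - 1)*(v - 5)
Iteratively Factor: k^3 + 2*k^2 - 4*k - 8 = (k + 2)*(k^2 - 4) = (k + 2)^2*(k - 2)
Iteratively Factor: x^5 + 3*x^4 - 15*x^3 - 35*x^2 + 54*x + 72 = (x + 1)*(x^4 + 2*x^3 - 17*x^2 - 18*x + 72) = (x - 3)*(x + 1)*(x^3 + 5*x^2 - 2*x - 24) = (x - 3)*(x + 1)*(x + 4)*(x^2 + x - 6) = (x - 3)*(x - 2)*(x + 1)*(x + 4)*(x + 3)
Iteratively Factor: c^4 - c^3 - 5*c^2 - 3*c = (c)*(c^3 - c^2 - 5*c - 3) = c*(c + 1)*(c^2 - 2*c - 3) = c*(c + 1)^2*(c - 3)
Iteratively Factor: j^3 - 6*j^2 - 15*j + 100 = (j - 5)*(j^2 - j - 20) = (j - 5)*(j + 4)*(j - 5)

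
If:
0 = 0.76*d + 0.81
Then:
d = -1.07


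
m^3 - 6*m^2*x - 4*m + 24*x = (m - 2)*(m + 2)*(m - 6*x)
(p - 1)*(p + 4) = p^2 + 3*p - 4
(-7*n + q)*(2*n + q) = -14*n^2 - 5*n*q + q^2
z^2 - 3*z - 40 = (z - 8)*(z + 5)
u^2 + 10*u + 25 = (u + 5)^2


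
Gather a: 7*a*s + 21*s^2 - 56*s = 7*a*s + 21*s^2 - 56*s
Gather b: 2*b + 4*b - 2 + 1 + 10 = 6*b + 9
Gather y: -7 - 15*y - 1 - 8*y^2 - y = -8*y^2 - 16*y - 8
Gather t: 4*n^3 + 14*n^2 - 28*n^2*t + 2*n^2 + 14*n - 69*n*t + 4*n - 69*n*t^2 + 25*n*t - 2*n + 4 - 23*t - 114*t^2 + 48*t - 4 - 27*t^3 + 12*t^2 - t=4*n^3 + 16*n^2 + 16*n - 27*t^3 + t^2*(-69*n - 102) + t*(-28*n^2 - 44*n + 24)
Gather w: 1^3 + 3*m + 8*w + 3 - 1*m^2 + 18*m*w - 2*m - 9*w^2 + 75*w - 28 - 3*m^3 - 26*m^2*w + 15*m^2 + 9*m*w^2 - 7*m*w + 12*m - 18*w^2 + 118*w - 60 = -3*m^3 + 14*m^2 + 13*m + w^2*(9*m - 27) + w*(-26*m^2 + 11*m + 201) - 84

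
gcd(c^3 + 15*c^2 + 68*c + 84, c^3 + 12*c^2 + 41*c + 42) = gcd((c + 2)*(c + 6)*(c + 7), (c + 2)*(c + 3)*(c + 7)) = c^2 + 9*c + 14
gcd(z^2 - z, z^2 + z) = z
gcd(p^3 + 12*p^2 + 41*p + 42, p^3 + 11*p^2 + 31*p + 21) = p^2 + 10*p + 21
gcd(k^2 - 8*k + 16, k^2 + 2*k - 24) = k - 4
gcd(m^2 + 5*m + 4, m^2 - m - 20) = m + 4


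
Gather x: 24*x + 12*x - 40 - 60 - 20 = 36*x - 120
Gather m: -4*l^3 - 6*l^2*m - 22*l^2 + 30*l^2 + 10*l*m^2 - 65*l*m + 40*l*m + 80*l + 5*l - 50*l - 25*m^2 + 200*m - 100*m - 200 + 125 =-4*l^3 + 8*l^2 + 35*l + m^2*(10*l - 25) + m*(-6*l^2 - 25*l + 100) - 75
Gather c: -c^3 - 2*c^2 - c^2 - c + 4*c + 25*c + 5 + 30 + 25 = -c^3 - 3*c^2 + 28*c + 60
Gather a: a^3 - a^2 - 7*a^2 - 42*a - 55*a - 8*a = a^3 - 8*a^2 - 105*a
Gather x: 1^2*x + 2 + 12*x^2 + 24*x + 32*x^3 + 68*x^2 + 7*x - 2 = 32*x^3 + 80*x^2 + 32*x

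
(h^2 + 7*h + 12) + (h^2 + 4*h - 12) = 2*h^2 + 11*h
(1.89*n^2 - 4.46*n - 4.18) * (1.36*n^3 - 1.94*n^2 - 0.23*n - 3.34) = 2.5704*n^5 - 9.7322*n^4 + 2.5329*n^3 + 2.8224*n^2 + 15.8578*n + 13.9612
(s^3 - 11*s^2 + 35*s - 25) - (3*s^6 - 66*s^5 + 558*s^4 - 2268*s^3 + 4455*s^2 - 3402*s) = -3*s^6 + 66*s^5 - 558*s^4 + 2269*s^3 - 4466*s^2 + 3437*s - 25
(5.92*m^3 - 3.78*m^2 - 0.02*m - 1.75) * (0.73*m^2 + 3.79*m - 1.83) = 4.3216*m^5 + 19.6774*m^4 - 25.1744*m^3 + 5.5641*m^2 - 6.5959*m + 3.2025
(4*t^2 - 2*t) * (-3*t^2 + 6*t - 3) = -12*t^4 + 30*t^3 - 24*t^2 + 6*t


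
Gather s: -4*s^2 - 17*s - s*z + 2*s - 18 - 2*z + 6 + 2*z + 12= -4*s^2 + s*(-z - 15)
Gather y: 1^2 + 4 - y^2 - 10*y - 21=-y^2 - 10*y - 16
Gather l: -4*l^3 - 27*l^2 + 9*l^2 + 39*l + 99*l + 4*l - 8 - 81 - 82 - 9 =-4*l^3 - 18*l^2 + 142*l - 180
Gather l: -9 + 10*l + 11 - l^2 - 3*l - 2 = -l^2 + 7*l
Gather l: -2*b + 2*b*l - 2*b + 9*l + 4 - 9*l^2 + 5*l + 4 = -4*b - 9*l^2 + l*(2*b + 14) + 8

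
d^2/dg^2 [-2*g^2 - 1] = -4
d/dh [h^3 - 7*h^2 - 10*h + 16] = 3*h^2 - 14*h - 10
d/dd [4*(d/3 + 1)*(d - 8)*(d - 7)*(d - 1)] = 16*d^3/3 - 52*d^2 + 184*d/3 + 628/3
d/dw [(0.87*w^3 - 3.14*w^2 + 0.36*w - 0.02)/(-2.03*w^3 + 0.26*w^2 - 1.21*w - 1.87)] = (8.88178419700125e-16*w^5 - 6.14800000000001*w^4 - 0.643799999999999*w^3 - 1.2967*w^2 + 11.754*w - 0.6974)/(4.1209*w^6 - 1.0556*w^5 + 4.9802*w^4 + 6.963*w^3 + 0.4917*w^2 + 4.5254*w + 3.4969)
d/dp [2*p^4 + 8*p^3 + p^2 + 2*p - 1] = 8*p^3 + 24*p^2 + 2*p + 2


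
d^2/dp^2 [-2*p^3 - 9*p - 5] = -12*p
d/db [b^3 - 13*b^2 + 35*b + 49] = 3*b^2 - 26*b + 35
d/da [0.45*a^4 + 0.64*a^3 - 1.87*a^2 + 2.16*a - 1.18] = 1.8*a^3 + 1.92*a^2 - 3.74*a + 2.16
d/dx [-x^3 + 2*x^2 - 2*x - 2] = -3*x^2 + 4*x - 2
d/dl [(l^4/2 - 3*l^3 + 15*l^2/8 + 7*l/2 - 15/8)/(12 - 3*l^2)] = (-4*l^5 + 12*l^4 + 32*l^3 - 130*l^2 + 45*l + 56)/(12*(l^4 - 8*l^2 + 16))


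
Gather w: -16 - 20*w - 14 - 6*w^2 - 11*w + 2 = -6*w^2 - 31*w - 28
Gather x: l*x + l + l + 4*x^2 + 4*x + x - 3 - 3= 2*l + 4*x^2 + x*(l + 5) - 6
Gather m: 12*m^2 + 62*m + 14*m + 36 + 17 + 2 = 12*m^2 + 76*m + 55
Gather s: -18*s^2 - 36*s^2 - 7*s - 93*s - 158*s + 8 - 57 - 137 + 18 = -54*s^2 - 258*s - 168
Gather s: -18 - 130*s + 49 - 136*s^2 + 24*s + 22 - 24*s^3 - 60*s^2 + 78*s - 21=-24*s^3 - 196*s^2 - 28*s + 32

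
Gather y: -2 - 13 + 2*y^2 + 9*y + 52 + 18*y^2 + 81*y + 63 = 20*y^2 + 90*y + 100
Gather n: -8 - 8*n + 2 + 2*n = -6*n - 6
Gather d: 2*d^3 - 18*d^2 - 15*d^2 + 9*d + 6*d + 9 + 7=2*d^3 - 33*d^2 + 15*d + 16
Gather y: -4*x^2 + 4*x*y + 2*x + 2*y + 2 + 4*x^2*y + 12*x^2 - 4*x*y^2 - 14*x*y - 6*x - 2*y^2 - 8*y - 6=8*x^2 - 4*x + y^2*(-4*x - 2) + y*(4*x^2 - 10*x - 6) - 4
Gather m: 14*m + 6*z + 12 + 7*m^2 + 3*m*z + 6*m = 7*m^2 + m*(3*z + 20) + 6*z + 12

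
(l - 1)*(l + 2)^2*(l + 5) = l^4 + 8*l^3 + 15*l^2 - 4*l - 20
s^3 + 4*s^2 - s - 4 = (s - 1)*(s + 1)*(s + 4)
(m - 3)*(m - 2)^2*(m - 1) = m^4 - 8*m^3 + 23*m^2 - 28*m + 12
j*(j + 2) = j^2 + 2*j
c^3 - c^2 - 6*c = c*(c - 3)*(c + 2)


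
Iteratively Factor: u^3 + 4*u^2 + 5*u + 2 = (u + 2)*(u^2 + 2*u + 1) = (u + 1)*(u + 2)*(u + 1)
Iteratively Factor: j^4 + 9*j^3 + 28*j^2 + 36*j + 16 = (j + 2)*(j^3 + 7*j^2 + 14*j + 8) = (j + 2)*(j + 4)*(j^2 + 3*j + 2) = (j + 1)*(j + 2)*(j + 4)*(j + 2)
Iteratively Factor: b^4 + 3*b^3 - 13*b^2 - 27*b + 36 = (b - 3)*(b^3 + 6*b^2 + 5*b - 12) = (b - 3)*(b + 4)*(b^2 + 2*b - 3) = (b - 3)*(b - 1)*(b + 4)*(b + 3)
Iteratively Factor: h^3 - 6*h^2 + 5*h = (h - 5)*(h^2 - h) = (h - 5)*(h - 1)*(h)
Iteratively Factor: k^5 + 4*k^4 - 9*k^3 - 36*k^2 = (k)*(k^4 + 4*k^3 - 9*k^2 - 36*k) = k*(k + 3)*(k^3 + k^2 - 12*k) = k^2*(k + 3)*(k^2 + k - 12) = k^2*(k + 3)*(k + 4)*(k - 3)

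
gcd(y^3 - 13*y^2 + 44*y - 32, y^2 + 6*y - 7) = y - 1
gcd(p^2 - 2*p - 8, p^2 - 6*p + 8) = p - 4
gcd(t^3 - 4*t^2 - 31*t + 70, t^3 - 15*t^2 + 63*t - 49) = t - 7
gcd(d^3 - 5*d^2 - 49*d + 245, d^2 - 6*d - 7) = d - 7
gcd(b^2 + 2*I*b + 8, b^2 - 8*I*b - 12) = b - 2*I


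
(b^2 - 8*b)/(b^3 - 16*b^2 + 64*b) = 1/(b - 8)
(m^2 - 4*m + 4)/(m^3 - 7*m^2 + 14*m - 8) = (m - 2)/(m^2 - 5*m + 4)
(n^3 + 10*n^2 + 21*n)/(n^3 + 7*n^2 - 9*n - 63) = n/(n - 3)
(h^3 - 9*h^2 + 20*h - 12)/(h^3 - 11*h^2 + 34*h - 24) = (h - 2)/(h - 4)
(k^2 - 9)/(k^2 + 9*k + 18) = (k - 3)/(k + 6)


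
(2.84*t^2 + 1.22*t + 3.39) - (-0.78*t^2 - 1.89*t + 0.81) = 3.62*t^2 + 3.11*t + 2.58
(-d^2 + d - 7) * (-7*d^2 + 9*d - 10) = 7*d^4 - 16*d^3 + 68*d^2 - 73*d + 70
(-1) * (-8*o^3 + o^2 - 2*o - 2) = 8*o^3 - o^2 + 2*o + 2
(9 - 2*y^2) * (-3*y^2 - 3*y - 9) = 6*y^4 + 6*y^3 - 9*y^2 - 27*y - 81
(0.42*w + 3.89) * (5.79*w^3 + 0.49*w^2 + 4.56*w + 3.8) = 2.4318*w^4 + 22.7289*w^3 + 3.8213*w^2 + 19.3344*w + 14.782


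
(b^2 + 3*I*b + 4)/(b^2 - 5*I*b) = (b^2 + 3*I*b + 4)/(b*(b - 5*I))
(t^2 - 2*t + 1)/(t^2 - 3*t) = (t^2 - 2*t + 1)/(t*(t - 3))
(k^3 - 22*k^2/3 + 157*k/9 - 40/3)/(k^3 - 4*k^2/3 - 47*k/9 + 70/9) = (3*k^2 - 17*k + 24)/(3*k^2 + k - 14)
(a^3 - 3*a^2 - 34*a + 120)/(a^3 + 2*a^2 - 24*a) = (a - 5)/a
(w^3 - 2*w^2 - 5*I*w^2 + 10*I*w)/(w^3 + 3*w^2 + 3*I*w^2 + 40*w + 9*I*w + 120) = w*(w - 2)/(w^2 + w*(3 + 8*I) + 24*I)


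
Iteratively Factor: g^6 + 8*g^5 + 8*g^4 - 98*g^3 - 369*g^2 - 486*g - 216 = (g + 3)*(g^5 + 5*g^4 - 7*g^3 - 77*g^2 - 138*g - 72) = (g + 3)^2*(g^4 + 2*g^3 - 13*g^2 - 38*g - 24) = (g + 1)*(g + 3)^2*(g^3 + g^2 - 14*g - 24) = (g + 1)*(g + 2)*(g + 3)^2*(g^2 - g - 12) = (g + 1)*(g + 2)*(g + 3)^3*(g - 4)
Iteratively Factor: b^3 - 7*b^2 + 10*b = (b - 5)*(b^2 - 2*b) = b*(b - 5)*(b - 2)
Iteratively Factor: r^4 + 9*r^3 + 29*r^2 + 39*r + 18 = (r + 2)*(r^3 + 7*r^2 + 15*r + 9) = (r + 2)*(r + 3)*(r^2 + 4*r + 3) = (r + 2)*(r + 3)^2*(r + 1)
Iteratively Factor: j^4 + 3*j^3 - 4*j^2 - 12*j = (j + 2)*(j^3 + j^2 - 6*j) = j*(j + 2)*(j^2 + j - 6) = j*(j - 2)*(j + 2)*(j + 3)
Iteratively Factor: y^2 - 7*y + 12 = (y - 4)*(y - 3)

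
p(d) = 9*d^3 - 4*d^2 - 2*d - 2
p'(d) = 27*d^2 - 8*d - 2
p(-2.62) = -186.08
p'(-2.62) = 204.30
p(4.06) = 526.26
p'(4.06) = 410.58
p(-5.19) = -1357.55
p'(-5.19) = 766.79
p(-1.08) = -15.84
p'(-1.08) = 38.13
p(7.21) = 3148.89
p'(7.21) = 1343.89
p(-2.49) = -160.76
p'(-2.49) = 185.32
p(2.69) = 138.86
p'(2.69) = 171.85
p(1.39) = 11.66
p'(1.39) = 39.05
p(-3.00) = -275.00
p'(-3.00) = 265.00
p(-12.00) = -16106.00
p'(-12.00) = 3982.00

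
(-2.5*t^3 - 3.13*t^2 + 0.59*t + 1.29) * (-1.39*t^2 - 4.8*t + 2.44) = 3.475*t^5 + 16.3507*t^4 + 8.1039*t^3 - 12.2623*t^2 - 4.7524*t + 3.1476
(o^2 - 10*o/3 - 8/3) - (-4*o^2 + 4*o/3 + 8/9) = 5*o^2 - 14*o/3 - 32/9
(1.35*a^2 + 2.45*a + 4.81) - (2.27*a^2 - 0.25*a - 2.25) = -0.92*a^2 + 2.7*a + 7.06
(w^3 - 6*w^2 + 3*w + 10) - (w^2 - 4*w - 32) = w^3 - 7*w^2 + 7*w + 42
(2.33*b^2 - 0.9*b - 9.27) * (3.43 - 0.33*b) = -0.7689*b^3 + 8.2889*b^2 - 0.0279000000000003*b - 31.7961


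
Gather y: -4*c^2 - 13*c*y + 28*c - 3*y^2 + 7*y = -4*c^2 + 28*c - 3*y^2 + y*(7 - 13*c)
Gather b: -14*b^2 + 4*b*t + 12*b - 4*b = -14*b^2 + b*(4*t + 8)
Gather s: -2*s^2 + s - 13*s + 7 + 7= -2*s^2 - 12*s + 14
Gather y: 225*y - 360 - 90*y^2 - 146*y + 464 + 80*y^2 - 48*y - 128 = -10*y^2 + 31*y - 24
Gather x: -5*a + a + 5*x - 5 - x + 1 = -4*a + 4*x - 4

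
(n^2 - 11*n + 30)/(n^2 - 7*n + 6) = (n - 5)/(n - 1)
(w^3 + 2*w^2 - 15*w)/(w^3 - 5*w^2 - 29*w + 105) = w/(w - 7)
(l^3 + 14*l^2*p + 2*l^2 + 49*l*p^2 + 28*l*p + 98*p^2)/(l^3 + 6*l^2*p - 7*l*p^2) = (-l^2 - 7*l*p - 2*l - 14*p)/(l*(-l + p))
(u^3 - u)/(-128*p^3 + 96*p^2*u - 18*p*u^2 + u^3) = (-u^3 + u)/(128*p^3 - 96*p^2*u + 18*p*u^2 - u^3)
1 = 1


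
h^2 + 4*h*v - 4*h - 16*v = (h - 4)*(h + 4*v)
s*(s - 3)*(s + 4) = s^3 + s^2 - 12*s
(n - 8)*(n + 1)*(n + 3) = n^3 - 4*n^2 - 29*n - 24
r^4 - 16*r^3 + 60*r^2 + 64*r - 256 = (r - 8)^2*(r - 2)*(r + 2)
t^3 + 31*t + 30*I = (t - 6*I)*(t + I)*(t + 5*I)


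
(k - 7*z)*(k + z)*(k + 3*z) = k^3 - 3*k^2*z - 25*k*z^2 - 21*z^3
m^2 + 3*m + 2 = (m + 1)*(m + 2)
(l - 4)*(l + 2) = l^2 - 2*l - 8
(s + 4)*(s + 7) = s^2 + 11*s + 28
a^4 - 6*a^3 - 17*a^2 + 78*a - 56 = (a - 7)*(a - 2)*(a - 1)*(a + 4)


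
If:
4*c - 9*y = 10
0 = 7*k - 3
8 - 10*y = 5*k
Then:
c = 1069/280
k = 3/7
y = 41/70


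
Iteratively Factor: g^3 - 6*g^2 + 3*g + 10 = (g - 2)*(g^2 - 4*g - 5) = (g - 2)*(g + 1)*(g - 5)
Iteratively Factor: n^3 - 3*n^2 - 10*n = (n + 2)*(n^2 - 5*n) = (n - 5)*(n + 2)*(n)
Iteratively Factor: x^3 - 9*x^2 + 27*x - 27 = (x - 3)*(x^2 - 6*x + 9) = (x - 3)^2*(x - 3)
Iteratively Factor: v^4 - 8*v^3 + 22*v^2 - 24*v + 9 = (v - 3)*(v^3 - 5*v^2 + 7*v - 3) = (v - 3)*(v - 1)*(v^2 - 4*v + 3) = (v - 3)^2*(v - 1)*(v - 1)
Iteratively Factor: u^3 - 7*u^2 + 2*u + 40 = (u - 4)*(u^2 - 3*u - 10) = (u - 5)*(u - 4)*(u + 2)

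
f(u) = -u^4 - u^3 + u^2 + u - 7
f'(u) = -4*u^3 - 3*u^2 + 2*u + 1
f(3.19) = -129.65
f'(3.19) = -153.00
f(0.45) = -6.48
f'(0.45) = 0.93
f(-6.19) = -1205.82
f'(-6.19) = 822.38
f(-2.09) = -14.67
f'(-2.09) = 20.23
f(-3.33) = -85.28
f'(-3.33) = 108.78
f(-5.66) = -825.58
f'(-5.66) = 618.86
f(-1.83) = -10.57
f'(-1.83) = 11.81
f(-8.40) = -4330.85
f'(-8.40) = 2143.34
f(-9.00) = -5767.00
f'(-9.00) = 2656.00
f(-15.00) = -47047.00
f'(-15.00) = 12796.00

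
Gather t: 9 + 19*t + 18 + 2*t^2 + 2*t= 2*t^2 + 21*t + 27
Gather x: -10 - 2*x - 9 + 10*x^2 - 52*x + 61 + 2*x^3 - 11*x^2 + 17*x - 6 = 2*x^3 - x^2 - 37*x + 36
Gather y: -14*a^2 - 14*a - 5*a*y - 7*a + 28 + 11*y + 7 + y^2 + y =-14*a^2 - 21*a + y^2 + y*(12 - 5*a) + 35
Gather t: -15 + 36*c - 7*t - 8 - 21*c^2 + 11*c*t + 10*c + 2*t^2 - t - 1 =-21*c^2 + 46*c + 2*t^2 + t*(11*c - 8) - 24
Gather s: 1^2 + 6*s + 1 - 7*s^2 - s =-7*s^2 + 5*s + 2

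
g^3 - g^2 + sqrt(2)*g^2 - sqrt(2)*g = g*(g - 1)*(g + sqrt(2))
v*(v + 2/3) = v^2 + 2*v/3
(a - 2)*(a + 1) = a^2 - a - 2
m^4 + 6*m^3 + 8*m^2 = m^2*(m + 2)*(m + 4)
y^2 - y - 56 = (y - 8)*(y + 7)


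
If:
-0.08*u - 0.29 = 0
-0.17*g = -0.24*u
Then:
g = -5.12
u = -3.62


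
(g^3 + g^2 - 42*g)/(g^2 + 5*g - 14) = g*(g - 6)/(g - 2)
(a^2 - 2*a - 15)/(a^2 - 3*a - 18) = (a - 5)/(a - 6)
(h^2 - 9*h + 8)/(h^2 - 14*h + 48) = (h - 1)/(h - 6)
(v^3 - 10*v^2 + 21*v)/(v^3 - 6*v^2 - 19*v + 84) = v/(v + 4)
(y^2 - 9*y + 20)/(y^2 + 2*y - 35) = (y - 4)/(y + 7)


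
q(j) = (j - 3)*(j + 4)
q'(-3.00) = -5.00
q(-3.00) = -6.00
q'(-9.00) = -17.00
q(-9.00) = 60.00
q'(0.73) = 2.46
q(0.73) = -10.74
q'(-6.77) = -12.54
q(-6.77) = 27.06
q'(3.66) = 8.32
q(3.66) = 5.06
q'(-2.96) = -4.92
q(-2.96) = -6.20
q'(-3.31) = -5.62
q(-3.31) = -4.35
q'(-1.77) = -2.54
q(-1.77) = -10.64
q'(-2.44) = -3.88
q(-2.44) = -8.49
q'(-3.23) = -5.46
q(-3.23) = -4.80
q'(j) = 2*j + 1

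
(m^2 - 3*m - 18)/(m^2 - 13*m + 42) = (m + 3)/(m - 7)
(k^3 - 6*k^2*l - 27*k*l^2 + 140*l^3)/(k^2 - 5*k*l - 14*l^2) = (k^2 + k*l - 20*l^2)/(k + 2*l)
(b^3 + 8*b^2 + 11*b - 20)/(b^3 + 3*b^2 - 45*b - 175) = (b^2 + 3*b - 4)/(b^2 - 2*b - 35)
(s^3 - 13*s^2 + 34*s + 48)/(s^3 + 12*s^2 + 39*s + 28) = (s^2 - 14*s + 48)/(s^2 + 11*s + 28)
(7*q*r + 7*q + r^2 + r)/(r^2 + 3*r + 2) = (7*q + r)/(r + 2)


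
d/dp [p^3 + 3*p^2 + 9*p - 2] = 3*p^2 + 6*p + 9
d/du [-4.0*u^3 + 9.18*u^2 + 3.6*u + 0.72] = -12.0*u^2 + 18.36*u + 3.6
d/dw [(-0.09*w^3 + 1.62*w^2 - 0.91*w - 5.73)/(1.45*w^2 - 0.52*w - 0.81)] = (-0.1305*w^4 + 0.0935999999999995*w^3 + 0.6958*w^2 + 13.9926*w - 2.2425)/(2.1025*w^4 - 1.508*w^3 - 2.0786*w^2 + 0.8424*w + 0.6561)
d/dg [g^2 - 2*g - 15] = 2*g - 2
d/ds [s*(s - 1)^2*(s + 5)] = 4*s^3 + 9*s^2 - 18*s + 5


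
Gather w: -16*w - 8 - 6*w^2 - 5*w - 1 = -6*w^2 - 21*w - 9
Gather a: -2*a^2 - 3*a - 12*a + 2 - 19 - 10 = -2*a^2 - 15*a - 27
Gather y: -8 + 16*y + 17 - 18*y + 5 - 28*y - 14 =-30*y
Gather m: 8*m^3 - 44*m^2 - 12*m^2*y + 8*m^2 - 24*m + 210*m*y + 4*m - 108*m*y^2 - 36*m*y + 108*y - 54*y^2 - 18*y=8*m^3 + m^2*(-12*y - 36) + m*(-108*y^2 + 174*y - 20) - 54*y^2 + 90*y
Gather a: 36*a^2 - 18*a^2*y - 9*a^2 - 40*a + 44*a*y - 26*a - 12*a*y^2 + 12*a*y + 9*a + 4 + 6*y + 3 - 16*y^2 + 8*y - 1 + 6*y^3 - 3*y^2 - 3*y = a^2*(27 - 18*y) + a*(-12*y^2 + 56*y - 57) + 6*y^3 - 19*y^2 + 11*y + 6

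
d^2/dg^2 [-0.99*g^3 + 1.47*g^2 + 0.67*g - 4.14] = 2.94 - 5.94*g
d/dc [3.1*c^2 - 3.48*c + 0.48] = 6.2*c - 3.48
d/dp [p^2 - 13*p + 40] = 2*p - 13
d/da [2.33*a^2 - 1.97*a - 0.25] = 4.66*a - 1.97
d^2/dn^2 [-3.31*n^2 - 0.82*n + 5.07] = -6.62000000000000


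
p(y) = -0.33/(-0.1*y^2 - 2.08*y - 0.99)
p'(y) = -0.33*(0.2*y + 2.08)/(-0.1*y^2 - 2.08*y - 0.99)^2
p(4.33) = 0.03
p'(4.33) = -0.01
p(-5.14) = -0.05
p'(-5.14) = -0.01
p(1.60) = 0.07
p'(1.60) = -0.04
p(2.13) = 0.06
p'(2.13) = -0.02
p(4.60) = 0.03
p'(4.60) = -0.01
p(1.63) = 0.07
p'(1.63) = -0.04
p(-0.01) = 0.34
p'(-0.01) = -0.73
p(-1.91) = -0.13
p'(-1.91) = -0.08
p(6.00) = 0.02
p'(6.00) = -0.00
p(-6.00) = -0.04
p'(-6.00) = -0.00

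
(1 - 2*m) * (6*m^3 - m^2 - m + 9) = -12*m^4 + 8*m^3 + m^2 - 19*m + 9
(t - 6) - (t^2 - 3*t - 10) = -t^2 + 4*t + 4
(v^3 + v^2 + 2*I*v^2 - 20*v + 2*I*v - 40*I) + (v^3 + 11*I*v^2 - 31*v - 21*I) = 2*v^3 + v^2 + 13*I*v^2 - 51*v + 2*I*v - 61*I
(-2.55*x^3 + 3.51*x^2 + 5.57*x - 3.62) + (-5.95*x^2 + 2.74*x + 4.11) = -2.55*x^3 - 2.44*x^2 + 8.31*x + 0.49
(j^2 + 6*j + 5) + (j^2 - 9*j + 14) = 2*j^2 - 3*j + 19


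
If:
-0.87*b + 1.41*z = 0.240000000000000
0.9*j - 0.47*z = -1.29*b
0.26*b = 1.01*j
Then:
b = 0.06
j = 0.02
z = 0.21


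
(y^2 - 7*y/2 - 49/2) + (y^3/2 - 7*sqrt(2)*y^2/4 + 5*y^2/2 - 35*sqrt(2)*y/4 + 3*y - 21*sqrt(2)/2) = y^3/2 - 7*sqrt(2)*y^2/4 + 7*y^2/2 - 35*sqrt(2)*y/4 - y/2 - 49/2 - 21*sqrt(2)/2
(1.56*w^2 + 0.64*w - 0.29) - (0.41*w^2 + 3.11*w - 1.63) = 1.15*w^2 - 2.47*w + 1.34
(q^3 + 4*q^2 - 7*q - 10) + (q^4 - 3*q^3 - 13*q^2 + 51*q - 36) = q^4 - 2*q^3 - 9*q^2 + 44*q - 46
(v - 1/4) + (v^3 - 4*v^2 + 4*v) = v^3 - 4*v^2 + 5*v - 1/4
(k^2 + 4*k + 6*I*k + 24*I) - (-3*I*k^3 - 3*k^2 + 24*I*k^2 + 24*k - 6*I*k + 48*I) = 3*I*k^3 + 4*k^2 - 24*I*k^2 - 20*k + 12*I*k - 24*I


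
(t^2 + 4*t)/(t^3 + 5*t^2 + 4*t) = 1/(t + 1)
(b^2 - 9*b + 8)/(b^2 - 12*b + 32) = (b - 1)/(b - 4)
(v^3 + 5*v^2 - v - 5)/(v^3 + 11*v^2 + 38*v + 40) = (v^2 - 1)/(v^2 + 6*v + 8)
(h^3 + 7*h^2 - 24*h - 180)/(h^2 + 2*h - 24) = (h^2 + h - 30)/(h - 4)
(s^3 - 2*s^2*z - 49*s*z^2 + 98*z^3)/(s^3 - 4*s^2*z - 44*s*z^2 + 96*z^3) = (-s^2 + 49*z^2)/(-s^2 + 2*s*z + 48*z^2)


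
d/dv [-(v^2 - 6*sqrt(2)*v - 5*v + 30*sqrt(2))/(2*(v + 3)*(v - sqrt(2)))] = (-8*v^2 - 5*sqrt(2)*v^2 + 66*sqrt(2)*v - 96 + 75*sqrt(2))/(2*(v^4 - 2*sqrt(2)*v^3 + 6*v^3 - 12*sqrt(2)*v^2 + 11*v^2 - 18*sqrt(2)*v + 12*v + 18))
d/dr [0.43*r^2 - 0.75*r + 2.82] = 0.86*r - 0.75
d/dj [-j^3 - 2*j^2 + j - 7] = -3*j^2 - 4*j + 1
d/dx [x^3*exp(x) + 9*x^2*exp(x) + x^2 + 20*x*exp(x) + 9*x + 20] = x^3*exp(x) + 12*x^2*exp(x) + 38*x*exp(x) + 2*x + 20*exp(x) + 9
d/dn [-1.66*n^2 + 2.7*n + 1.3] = 2.7 - 3.32*n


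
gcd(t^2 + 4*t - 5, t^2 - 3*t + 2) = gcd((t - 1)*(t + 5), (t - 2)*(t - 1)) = t - 1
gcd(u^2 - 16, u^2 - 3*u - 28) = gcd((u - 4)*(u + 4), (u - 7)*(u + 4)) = u + 4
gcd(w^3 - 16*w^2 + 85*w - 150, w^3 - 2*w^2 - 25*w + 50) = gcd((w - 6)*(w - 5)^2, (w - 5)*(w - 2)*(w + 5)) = w - 5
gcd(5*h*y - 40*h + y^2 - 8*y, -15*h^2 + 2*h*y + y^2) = 5*h + y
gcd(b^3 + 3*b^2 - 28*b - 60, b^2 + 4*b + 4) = b + 2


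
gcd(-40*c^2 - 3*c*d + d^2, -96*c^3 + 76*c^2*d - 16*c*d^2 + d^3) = 8*c - d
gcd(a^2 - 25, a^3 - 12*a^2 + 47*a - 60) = a - 5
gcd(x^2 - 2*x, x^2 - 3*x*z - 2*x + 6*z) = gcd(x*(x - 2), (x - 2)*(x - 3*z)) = x - 2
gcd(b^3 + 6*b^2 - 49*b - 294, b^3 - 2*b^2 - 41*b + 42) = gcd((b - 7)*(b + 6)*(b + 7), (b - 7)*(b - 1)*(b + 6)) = b^2 - b - 42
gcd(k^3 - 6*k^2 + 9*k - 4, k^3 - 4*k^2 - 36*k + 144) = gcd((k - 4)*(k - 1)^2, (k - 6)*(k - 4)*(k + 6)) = k - 4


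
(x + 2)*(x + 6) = x^2 + 8*x + 12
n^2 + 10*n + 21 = (n + 3)*(n + 7)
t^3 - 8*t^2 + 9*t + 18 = (t - 6)*(t - 3)*(t + 1)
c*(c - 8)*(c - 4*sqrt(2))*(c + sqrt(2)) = c^4 - 8*c^3 - 3*sqrt(2)*c^3 - 8*c^2 + 24*sqrt(2)*c^2 + 64*c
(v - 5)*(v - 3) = v^2 - 8*v + 15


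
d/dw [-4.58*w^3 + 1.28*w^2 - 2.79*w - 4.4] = -13.74*w^2 + 2.56*w - 2.79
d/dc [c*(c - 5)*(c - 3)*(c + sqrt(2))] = 4*c^3 - 24*c^2 + 3*sqrt(2)*c^2 - 16*sqrt(2)*c + 30*c + 15*sqrt(2)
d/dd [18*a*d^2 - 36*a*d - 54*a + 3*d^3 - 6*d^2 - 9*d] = 36*a*d - 36*a + 9*d^2 - 12*d - 9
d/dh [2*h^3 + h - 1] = 6*h^2 + 1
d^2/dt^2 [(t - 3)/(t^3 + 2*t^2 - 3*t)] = 2*(3*t^5 - 12*t^4 - 41*t^3 - 9*t^2 + 54*t - 27)/(t^3*(t^6 + 6*t^5 + 3*t^4 - 28*t^3 - 9*t^2 + 54*t - 27))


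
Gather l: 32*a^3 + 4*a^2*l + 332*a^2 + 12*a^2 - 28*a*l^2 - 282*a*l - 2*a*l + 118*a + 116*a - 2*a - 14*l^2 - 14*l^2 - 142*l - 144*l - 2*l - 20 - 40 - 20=32*a^3 + 344*a^2 + 232*a + l^2*(-28*a - 28) + l*(4*a^2 - 284*a - 288) - 80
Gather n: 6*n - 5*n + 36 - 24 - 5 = n + 7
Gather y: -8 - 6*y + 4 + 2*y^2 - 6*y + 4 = 2*y^2 - 12*y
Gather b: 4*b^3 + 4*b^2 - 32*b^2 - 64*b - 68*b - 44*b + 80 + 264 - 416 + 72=4*b^3 - 28*b^2 - 176*b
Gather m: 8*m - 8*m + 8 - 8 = 0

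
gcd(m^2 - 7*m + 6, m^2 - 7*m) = 1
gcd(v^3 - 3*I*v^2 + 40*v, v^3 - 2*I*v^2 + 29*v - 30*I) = v + 5*I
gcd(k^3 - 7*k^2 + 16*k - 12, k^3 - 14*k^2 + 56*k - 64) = k - 2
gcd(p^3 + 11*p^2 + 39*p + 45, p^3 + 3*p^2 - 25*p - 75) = p^2 + 8*p + 15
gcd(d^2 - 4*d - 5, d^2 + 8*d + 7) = d + 1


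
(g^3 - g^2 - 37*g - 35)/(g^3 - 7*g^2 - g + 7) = (g + 5)/(g - 1)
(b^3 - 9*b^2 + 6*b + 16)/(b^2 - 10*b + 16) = b + 1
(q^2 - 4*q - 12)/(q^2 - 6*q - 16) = (q - 6)/(q - 8)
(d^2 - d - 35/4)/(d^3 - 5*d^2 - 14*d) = (-d^2 + d + 35/4)/(d*(-d^2 + 5*d + 14))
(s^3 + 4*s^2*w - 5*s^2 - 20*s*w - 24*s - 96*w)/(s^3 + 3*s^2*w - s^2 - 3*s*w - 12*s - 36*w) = (s^2 + 4*s*w - 8*s - 32*w)/(s^2 + 3*s*w - 4*s - 12*w)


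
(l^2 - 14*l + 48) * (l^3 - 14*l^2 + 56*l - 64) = l^5 - 28*l^4 + 300*l^3 - 1520*l^2 + 3584*l - 3072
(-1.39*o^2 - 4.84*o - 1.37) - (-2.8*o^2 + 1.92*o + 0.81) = 1.41*o^2 - 6.76*o - 2.18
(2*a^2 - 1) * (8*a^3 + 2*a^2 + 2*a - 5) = 16*a^5 + 4*a^4 - 4*a^3 - 12*a^2 - 2*a + 5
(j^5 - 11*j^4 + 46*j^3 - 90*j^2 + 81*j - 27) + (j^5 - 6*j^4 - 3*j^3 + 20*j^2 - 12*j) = 2*j^5 - 17*j^4 + 43*j^3 - 70*j^2 + 69*j - 27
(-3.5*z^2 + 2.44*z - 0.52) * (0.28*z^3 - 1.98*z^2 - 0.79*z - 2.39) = -0.98*z^5 + 7.6132*z^4 - 2.2118*z^3 + 7.467*z^2 - 5.4208*z + 1.2428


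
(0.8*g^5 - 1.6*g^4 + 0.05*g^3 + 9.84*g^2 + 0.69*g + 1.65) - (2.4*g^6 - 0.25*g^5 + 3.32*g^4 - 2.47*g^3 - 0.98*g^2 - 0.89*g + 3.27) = -2.4*g^6 + 1.05*g^5 - 4.92*g^4 + 2.52*g^3 + 10.82*g^2 + 1.58*g - 1.62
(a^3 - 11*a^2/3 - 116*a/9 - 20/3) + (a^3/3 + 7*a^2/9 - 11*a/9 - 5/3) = 4*a^3/3 - 26*a^2/9 - 127*a/9 - 25/3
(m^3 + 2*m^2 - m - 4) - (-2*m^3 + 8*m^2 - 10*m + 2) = 3*m^3 - 6*m^2 + 9*m - 6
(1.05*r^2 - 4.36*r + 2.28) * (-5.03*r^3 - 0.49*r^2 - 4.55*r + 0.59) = -5.2815*r^5 + 21.4163*r^4 - 14.1095*r^3 + 19.3403*r^2 - 12.9464*r + 1.3452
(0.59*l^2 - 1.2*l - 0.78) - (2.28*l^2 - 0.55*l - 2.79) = -1.69*l^2 - 0.65*l + 2.01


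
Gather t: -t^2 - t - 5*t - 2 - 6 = -t^2 - 6*t - 8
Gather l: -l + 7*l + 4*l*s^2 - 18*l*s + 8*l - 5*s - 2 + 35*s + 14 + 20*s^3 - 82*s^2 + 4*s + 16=l*(4*s^2 - 18*s + 14) + 20*s^3 - 82*s^2 + 34*s + 28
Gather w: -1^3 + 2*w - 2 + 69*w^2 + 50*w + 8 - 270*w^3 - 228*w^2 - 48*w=-270*w^3 - 159*w^2 + 4*w + 5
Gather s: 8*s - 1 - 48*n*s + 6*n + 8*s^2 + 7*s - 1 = 6*n + 8*s^2 + s*(15 - 48*n) - 2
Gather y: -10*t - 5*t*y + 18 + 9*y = -10*t + y*(9 - 5*t) + 18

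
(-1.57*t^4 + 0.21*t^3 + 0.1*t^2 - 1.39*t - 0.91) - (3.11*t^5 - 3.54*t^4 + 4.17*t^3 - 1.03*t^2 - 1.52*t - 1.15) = -3.11*t^5 + 1.97*t^4 - 3.96*t^3 + 1.13*t^2 + 0.13*t + 0.24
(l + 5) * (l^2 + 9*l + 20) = l^3 + 14*l^2 + 65*l + 100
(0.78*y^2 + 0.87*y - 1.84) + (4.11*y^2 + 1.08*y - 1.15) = 4.89*y^2 + 1.95*y - 2.99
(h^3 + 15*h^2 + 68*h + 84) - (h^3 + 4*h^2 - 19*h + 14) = 11*h^2 + 87*h + 70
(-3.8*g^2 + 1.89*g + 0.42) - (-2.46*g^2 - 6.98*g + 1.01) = -1.34*g^2 + 8.87*g - 0.59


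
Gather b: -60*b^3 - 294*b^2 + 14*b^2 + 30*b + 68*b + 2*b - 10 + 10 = -60*b^3 - 280*b^2 + 100*b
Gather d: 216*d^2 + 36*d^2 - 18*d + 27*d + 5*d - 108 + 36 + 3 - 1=252*d^2 + 14*d - 70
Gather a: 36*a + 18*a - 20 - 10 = 54*a - 30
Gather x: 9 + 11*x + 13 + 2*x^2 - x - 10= 2*x^2 + 10*x + 12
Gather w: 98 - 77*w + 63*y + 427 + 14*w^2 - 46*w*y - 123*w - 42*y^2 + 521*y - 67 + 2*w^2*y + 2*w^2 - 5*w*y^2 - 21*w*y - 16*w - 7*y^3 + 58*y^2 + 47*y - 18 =w^2*(2*y + 16) + w*(-5*y^2 - 67*y - 216) - 7*y^3 + 16*y^2 + 631*y + 440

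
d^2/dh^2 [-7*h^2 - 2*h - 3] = -14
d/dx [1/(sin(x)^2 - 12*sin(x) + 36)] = -2*cos(x)/(sin(x) - 6)^3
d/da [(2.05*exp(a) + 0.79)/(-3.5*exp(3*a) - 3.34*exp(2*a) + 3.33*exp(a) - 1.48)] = (14.35*exp(3*a) + 15.142*exp(2*a) + 5.2772*exp(a) - 5.6647)*exp(a)/(12.25*exp(6*a) + 23.38*exp(5*a) - 12.1544*exp(4*a) - 11.8844*exp(3*a) + 20.9753*exp(2*a) - 9.8568*exp(a) + 2.1904)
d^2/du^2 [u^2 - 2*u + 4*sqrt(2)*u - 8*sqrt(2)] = 2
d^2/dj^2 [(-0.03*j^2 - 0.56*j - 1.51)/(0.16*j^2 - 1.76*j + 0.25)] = (-0.045568*j^3 - 0.224736*j^2 + 2.685696*j - 9.730502)/(0.004096*j^6 - 0.135168*j^5 + 1.506048*j^4 - 5.874176*j^3 + 2.3532*j^2 - 0.33*j + 0.015625)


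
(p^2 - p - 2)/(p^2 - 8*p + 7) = (p^2 - p - 2)/(p^2 - 8*p + 7)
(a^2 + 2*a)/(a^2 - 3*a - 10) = a/(a - 5)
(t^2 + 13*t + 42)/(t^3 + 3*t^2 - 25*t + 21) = (t + 6)/(t^2 - 4*t + 3)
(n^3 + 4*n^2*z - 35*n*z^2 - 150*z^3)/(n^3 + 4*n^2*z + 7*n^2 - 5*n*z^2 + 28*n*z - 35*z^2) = (-n^2 + n*z + 30*z^2)/(-n^2 + n*z - 7*n + 7*z)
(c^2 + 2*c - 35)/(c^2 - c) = (c^2 + 2*c - 35)/(c*(c - 1))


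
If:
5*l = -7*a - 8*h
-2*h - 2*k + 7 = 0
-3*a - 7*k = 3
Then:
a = -35*l/73 - 220/73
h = 385/146 - 15*l/73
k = 15*l/73 + 63/73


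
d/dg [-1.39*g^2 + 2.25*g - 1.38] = 2.25 - 2.78*g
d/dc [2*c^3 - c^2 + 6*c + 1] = 6*c^2 - 2*c + 6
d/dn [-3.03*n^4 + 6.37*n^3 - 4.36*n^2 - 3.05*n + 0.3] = -12.12*n^3 + 19.11*n^2 - 8.72*n - 3.05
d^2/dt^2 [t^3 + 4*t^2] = 6*t + 8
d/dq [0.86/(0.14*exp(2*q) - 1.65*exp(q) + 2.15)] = (1.419 - 0.2408*exp(q))*exp(q)/(0.14*exp(2*q) - 1.65*exp(q) + 2.15)^2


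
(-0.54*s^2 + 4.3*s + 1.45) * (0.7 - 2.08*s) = 1.1232*s^3 - 9.322*s^2 - 0.00600000000000023*s + 1.015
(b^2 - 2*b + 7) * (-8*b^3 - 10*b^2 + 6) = -8*b^5 + 6*b^4 - 36*b^3 - 64*b^2 - 12*b + 42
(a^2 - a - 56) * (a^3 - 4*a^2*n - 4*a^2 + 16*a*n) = a^5 - 4*a^4*n - 5*a^4 + 20*a^3*n - 52*a^3 + 208*a^2*n + 224*a^2 - 896*a*n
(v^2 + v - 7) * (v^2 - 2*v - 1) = v^4 - v^3 - 10*v^2 + 13*v + 7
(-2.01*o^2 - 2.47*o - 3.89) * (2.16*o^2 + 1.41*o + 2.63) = -4.3416*o^4 - 8.1693*o^3 - 17.1714*o^2 - 11.981*o - 10.2307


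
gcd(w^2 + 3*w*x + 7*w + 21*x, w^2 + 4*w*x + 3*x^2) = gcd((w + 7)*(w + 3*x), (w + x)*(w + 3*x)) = w + 3*x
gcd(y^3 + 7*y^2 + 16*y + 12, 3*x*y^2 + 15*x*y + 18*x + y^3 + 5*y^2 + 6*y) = y^2 + 5*y + 6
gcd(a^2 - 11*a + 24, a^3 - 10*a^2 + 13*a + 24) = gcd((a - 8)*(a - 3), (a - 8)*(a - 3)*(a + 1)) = a^2 - 11*a + 24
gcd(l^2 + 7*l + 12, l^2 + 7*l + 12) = l^2 + 7*l + 12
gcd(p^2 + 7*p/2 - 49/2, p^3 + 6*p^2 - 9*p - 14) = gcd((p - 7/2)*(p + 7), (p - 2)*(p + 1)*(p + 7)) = p + 7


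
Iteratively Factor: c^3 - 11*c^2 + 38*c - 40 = (c - 5)*(c^2 - 6*c + 8) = (c - 5)*(c - 2)*(c - 4)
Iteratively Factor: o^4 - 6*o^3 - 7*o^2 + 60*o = (o - 4)*(o^3 - 2*o^2 - 15*o) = (o - 4)*(o + 3)*(o^2 - 5*o) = (o - 5)*(o - 4)*(o + 3)*(o)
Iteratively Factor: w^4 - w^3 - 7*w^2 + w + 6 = (w - 1)*(w^3 - 7*w - 6) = (w - 1)*(w + 1)*(w^2 - w - 6) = (w - 1)*(w + 1)*(w + 2)*(w - 3)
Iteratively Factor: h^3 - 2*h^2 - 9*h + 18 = (h - 2)*(h^2 - 9) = (h - 2)*(h + 3)*(h - 3)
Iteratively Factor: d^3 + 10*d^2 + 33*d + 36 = (d + 4)*(d^2 + 6*d + 9) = (d + 3)*(d + 4)*(d + 3)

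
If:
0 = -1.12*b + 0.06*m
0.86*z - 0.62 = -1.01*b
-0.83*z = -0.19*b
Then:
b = 0.51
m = 9.59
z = 0.12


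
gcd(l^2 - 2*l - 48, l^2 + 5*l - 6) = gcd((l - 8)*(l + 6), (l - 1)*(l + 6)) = l + 6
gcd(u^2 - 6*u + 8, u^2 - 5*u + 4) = u - 4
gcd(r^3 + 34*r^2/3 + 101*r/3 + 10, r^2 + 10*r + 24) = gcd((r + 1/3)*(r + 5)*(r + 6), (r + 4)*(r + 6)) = r + 6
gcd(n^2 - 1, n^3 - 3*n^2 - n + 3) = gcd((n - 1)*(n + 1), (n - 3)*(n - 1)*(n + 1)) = n^2 - 1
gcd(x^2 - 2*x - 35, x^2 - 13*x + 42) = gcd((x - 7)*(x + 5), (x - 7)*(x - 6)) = x - 7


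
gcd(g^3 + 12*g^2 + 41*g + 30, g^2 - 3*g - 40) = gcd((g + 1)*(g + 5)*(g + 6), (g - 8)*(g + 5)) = g + 5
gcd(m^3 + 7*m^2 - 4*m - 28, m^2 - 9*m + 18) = 1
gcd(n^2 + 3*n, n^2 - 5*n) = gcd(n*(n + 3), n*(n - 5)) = n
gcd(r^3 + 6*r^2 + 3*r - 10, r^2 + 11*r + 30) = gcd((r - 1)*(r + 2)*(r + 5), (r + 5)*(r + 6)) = r + 5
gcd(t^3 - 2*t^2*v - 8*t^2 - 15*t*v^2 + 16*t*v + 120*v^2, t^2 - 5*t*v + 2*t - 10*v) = t - 5*v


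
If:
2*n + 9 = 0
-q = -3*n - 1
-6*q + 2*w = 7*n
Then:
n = -9/2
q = -25/2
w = -213/4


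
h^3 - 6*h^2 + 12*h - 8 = (h - 2)^3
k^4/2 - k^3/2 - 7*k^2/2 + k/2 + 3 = (k/2 + 1)*(k - 3)*(k - 1)*(k + 1)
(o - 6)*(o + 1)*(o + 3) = o^3 - 2*o^2 - 21*o - 18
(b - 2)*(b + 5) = b^2 + 3*b - 10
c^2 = c^2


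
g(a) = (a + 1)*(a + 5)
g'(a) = 2*a + 6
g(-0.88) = 0.49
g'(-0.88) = 4.24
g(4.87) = 57.94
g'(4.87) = 15.74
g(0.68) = 9.54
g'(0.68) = 7.36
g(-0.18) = 3.95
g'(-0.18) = 5.64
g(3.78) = 41.97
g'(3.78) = 13.56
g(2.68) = 28.26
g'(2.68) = 11.36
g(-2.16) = -3.29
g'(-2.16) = 1.68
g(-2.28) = -3.48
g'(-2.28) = 1.44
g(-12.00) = 77.00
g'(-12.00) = -18.00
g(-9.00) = 32.00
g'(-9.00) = -12.00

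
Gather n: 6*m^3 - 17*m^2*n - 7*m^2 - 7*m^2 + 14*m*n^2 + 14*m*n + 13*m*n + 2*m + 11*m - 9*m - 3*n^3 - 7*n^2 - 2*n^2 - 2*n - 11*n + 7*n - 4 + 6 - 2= 6*m^3 - 14*m^2 + 4*m - 3*n^3 + n^2*(14*m - 9) + n*(-17*m^2 + 27*m - 6)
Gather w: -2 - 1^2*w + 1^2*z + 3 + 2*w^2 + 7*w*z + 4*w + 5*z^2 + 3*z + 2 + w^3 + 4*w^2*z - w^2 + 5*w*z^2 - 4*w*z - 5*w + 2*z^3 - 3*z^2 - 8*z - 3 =w^3 + w^2*(4*z + 1) + w*(5*z^2 + 3*z - 2) + 2*z^3 + 2*z^2 - 4*z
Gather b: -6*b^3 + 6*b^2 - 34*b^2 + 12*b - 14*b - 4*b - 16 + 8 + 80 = -6*b^3 - 28*b^2 - 6*b + 72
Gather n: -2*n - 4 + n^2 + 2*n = n^2 - 4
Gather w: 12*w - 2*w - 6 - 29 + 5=10*w - 30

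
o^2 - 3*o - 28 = (o - 7)*(o + 4)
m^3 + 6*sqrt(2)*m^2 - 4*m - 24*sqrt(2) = (m - 2)*(m + 2)*(m + 6*sqrt(2))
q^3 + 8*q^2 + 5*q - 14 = (q - 1)*(q + 2)*(q + 7)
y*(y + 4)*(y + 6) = y^3 + 10*y^2 + 24*y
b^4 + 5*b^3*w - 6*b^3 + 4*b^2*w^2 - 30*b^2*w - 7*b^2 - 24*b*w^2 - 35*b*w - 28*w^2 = (b - 7)*(b + 1)*(b + w)*(b + 4*w)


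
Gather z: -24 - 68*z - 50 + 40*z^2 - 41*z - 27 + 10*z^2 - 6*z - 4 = 50*z^2 - 115*z - 105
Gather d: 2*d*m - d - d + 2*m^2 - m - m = d*(2*m - 2) + 2*m^2 - 2*m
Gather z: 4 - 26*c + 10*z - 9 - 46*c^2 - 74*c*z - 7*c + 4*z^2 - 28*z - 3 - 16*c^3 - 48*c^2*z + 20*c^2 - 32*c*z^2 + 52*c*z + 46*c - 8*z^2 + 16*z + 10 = -16*c^3 - 26*c^2 + 13*c + z^2*(-32*c - 4) + z*(-48*c^2 - 22*c - 2) + 2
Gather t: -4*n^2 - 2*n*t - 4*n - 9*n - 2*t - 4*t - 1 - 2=-4*n^2 - 13*n + t*(-2*n - 6) - 3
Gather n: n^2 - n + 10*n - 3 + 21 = n^2 + 9*n + 18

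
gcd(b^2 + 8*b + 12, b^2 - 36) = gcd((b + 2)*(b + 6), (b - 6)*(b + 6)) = b + 6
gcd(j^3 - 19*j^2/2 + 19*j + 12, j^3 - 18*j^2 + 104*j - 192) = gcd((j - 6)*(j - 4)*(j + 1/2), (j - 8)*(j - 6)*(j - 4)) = j^2 - 10*j + 24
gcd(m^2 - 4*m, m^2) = m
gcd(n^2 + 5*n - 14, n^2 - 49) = n + 7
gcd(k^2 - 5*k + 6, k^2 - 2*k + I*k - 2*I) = k - 2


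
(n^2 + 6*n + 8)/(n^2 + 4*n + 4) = (n + 4)/(n + 2)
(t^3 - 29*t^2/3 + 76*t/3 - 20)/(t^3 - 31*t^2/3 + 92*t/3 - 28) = (3*t - 5)/(3*t - 7)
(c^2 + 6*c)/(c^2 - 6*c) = (c + 6)/(c - 6)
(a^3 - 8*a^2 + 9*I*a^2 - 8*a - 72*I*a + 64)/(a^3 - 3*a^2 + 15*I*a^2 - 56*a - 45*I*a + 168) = (a^2 + a*(-8 + I) - 8*I)/(a^2 + a*(-3 + 7*I) - 21*I)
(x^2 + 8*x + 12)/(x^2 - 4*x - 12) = (x + 6)/(x - 6)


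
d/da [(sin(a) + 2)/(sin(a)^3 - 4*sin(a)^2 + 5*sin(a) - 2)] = 2*(-2*sin(a) + cos(a)^2 + 5)*cos(a)/((sin(a) - 2)^2*(sin(a) - 1)^3)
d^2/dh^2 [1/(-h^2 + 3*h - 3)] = 2*(h^2 - 3*h - (2*h - 3)^2 + 3)/(h^2 - 3*h + 3)^3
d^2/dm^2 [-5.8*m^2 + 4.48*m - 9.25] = -11.6000000000000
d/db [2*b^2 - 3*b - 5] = 4*b - 3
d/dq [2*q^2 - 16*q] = 4*q - 16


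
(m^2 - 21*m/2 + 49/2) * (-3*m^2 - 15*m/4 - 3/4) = -3*m^4 + 111*m^3/4 - 279*m^2/8 - 84*m - 147/8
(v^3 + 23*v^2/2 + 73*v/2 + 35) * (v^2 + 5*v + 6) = v^5 + 33*v^4/2 + 100*v^3 + 573*v^2/2 + 394*v + 210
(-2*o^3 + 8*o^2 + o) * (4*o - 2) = -8*o^4 + 36*o^3 - 12*o^2 - 2*o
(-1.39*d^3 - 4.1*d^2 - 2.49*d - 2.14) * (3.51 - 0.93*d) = 1.2927*d^4 - 1.0659*d^3 - 12.0753*d^2 - 6.7497*d - 7.5114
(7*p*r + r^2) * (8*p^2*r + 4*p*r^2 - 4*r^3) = 56*p^3*r^2 + 36*p^2*r^3 - 24*p*r^4 - 4*r^5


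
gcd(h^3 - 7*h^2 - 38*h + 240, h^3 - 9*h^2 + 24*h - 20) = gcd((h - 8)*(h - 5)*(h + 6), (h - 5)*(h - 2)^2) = h - 5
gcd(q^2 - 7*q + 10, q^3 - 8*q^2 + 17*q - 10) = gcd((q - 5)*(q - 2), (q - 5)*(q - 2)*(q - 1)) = q^2 - 7*q + 10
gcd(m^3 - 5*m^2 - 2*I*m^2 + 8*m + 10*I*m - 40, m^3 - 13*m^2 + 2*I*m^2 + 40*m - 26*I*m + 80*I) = m^2 + m*(-5 + 2*I) - 10*I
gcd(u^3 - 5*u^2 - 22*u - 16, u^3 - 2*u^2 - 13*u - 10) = u^2 + 3*u + 2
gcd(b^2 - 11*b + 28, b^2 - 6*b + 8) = b - 4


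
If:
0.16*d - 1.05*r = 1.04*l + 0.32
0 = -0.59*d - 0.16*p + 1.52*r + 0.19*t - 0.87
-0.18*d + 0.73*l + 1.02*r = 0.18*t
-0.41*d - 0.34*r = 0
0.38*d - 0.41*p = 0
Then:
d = -0.37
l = -0.81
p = -0.34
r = 0.44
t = -0.41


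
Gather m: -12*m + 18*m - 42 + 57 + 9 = 6*m + 24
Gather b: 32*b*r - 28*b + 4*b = b*(32*r - 24)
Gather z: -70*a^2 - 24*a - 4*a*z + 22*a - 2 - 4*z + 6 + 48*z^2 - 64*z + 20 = -70*a^2 - 2*a + 48*z^2 + z*(-4*a - 68) + 24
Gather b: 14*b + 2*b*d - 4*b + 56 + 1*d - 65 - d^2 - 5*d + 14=b*(2*d + 10) - d^2 - 4*d + 5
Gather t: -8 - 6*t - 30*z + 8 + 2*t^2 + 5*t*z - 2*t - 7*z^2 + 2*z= 2*t^2 + t*(5*z - 8) - 7*z^2 - 28*z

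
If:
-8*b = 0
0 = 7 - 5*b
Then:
No Solution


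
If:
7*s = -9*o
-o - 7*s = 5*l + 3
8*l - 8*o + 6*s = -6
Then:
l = 1/17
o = 7/17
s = -9/17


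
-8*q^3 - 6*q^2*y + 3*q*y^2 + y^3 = (-2*q + y)*(q + y)*(4*q + y)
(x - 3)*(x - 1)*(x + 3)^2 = x^4 + 2*x^3 - 12*x^2 - 18*x + 27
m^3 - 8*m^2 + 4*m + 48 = (m - 6)*(m - 4)*(m + 2)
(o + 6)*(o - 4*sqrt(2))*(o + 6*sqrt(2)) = o^3 + 2*sqrt(2)*o^2 + 6*o^2 - 48*o + 12*sqrt(2)*o - 288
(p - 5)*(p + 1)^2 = p^3 - 3*p^2 - 9*p - 5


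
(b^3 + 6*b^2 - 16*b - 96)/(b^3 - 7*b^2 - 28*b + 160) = (b^2 + 10*b + 24)/(b^2 - 3*b - 40)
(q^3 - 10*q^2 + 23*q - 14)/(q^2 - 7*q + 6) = (q^2 - 9*q + 14)/(q - 6)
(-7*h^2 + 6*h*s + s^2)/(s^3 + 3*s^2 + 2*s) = (-7*h^2 + 6*h*s + s^2)/(s*(s^2 + 3*s + 2))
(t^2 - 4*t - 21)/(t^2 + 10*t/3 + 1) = 3*(t - 7)/(3*t + 1)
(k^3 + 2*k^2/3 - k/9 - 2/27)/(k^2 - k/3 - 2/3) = (k^2 - 1/9)/(k - 1)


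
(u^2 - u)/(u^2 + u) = (u - 1)/(u + 1)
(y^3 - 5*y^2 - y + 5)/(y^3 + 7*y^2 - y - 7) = (y - 5)/(y + 7)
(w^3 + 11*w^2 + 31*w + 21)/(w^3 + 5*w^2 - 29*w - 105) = (w + 1)/(w - 5)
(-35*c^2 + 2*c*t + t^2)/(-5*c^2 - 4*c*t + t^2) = (7*c + t)/(c + t)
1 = 1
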